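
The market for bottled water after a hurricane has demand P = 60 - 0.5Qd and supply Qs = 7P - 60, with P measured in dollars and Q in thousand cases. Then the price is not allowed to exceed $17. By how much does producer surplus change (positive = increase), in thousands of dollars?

-208.5

Rearranging demand gives Qd = 120 - 2P. In a free market, 120 - 2P = 7P - 60 gives the equilibrium P* = 20, Q* = 80.
The ceiling of 17 is below the equilibrium price 20, so it binds.
At P = 17: Qd = 120 - 2·17 = 86 and Qs = 7·17 - 60 = 59.
Producer surplus without the control is ½ · (20 - 60/7) · 80 = 3200/7.
With the ceiling, producers sell 59 units at 17, so PS = ½ · (17 - 60/7) · 59 = 3481/14.
Change in producer surplus = 3481/14 - 3200/7 = -208.5.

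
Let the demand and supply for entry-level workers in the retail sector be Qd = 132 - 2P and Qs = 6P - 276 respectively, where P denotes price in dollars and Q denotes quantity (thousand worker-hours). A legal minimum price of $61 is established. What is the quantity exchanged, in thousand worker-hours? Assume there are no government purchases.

10

Without the control the market clears where 132 - 2P = 6P - 276, i.e. P* = 51 and Q* = 30.
The floor of 61 is above the equilibrium price 51, so it binds.
At P = 61: Qd = 132 - 2·61 = 10 and Qs = 6·61 - 276 = 90.
The quantity actually transacted is the short side, demand: 10.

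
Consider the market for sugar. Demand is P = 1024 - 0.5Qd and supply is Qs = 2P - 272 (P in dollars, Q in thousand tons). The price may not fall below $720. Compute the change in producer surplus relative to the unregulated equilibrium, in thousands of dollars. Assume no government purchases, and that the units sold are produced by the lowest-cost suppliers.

65520

Rearranging demand gives Qd = 2048 - 2P. Setting quantity demanded equal to quantity supplied, 2048 - 2P = 2P - 272, gives P* = 580 and Q* = 888.
The floor of 720 is above the equilibrium price 580, so it binds.
At P = 720: Qd = 2048 - 2·720 = 608 and Qs = 2·720 - 272 = 1168.
Producer surplus without the control is ½ · (580 - 136) · 888 = 197136.
With the floor, 608 units are sold at 720. The supply price at Q = 608 is 440, so PS = ½ · [(720 - 136) + (720 - 440)] · 608 = 262656.
Change in producer surplus = 262656 - 197136 = 65520.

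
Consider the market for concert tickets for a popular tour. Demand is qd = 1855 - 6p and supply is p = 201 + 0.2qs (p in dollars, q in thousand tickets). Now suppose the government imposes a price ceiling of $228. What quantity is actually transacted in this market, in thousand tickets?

Rearranging supply gives qs = 5p - 1005. Equilibrium: 1855 - 6p = 5p - 1005, so 2860 = 11p and p* = 260, q* = 295.
Because the ceiling (228) lies below the market-clearing price, it is binding.
At p = 228: qd = 1855 - 6·228 = 487 and qs = 5·228 - 1005 = 135.
The quantity actually transacted is the short side, supply: 135.

135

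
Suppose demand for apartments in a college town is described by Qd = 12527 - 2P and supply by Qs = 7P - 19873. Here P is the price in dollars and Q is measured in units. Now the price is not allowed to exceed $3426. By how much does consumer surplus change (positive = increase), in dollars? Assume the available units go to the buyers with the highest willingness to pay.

344085

In a free market, 12527 - 2P = 7P - 19873 gives the equilibrium P* = 3600, Q* = 5327.
Since 3426 < 3600, the ceiling is binding.
At P = 3426: Qd = 12527 - 2·3426 = 5675 and Qs = 7·3426 - 19873 = 4109.
Consumer surplus without the control is ½ · (6263.5 - 3600) · 5327 = 7094232.25.
With the ceiling, 4109 units are sold at 3426 (assume they go to the highest-value buyers). The demand price at Q = 4109 is 4209, so CS = ½ · [(6263.5 - 3426) + (4209 - 3426)] · 4109 = 7438317.25.
Change in consumer surplus = 7438317.25 - 7094232.25 = 344085.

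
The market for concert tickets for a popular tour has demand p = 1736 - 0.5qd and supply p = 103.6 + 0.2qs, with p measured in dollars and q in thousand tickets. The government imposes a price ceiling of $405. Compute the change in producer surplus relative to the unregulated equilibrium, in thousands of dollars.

Rearranging demand gives qd = 3472 - 2p; rearranging supply gives qs = 5p - 518. In a free market, 3472 - 2p = 5p - 518 gives the equilibrium p* = 570, q* = 2332.
Since 405 < 570, the ceiling is binding.
At p = 405: qd = 3472 - 2·405 = 2662 and qs = 5·405 - 518 = 1507.
Producer surplus without the control is ½ · (570 - 103.6) · 2332 = 543822.4.
With the ceiling, producers sell 1507 units at 405, so PS = ½ · (405 - 103.6) · 1507 = 227104.9.
Change in producer surplus = 227104.9 - 543822.4 = -316717.5.

-316717.5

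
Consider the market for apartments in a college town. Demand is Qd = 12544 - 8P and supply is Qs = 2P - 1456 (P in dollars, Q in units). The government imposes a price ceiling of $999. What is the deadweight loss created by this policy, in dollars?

Setting quantity demanded equal to quantity supplied, 12544 - 8P = 2P - 1456, gives P* = 1400 and Q* = 1344.
Because the ceiling (999) lies below the market-clearing price, it is binding.
At P = 999: Qd = 12544 - 8·999 = 4552 and Qs = 2·999 - 1456 = 542.
Quantity traded falls to 542. At Q = 542 the demand price is (12544 - 542)/8 = 1500.25 and the supply price is (1456 + 542)/2 = 999.
Deadweight loss = ½ · (1500.25 - 999) · (1344 - 542) = ½ · 501.25 · 802 = 201001.25.

201001.25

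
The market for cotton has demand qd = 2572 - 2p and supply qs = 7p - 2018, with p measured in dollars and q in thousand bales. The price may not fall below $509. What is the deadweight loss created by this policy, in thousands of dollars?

0

Setting quantity demanded equal to quantity supplied, 2572 - 2p = 7p - 2018, gives p* = 510 and q* = 1552.
The floor of 509 is below the equilibrium price 510, so it is not binding; the market clears at p* = 510, q* = 1552.
Since the control does not bind, no trades are prevented and deadweight loss is zero.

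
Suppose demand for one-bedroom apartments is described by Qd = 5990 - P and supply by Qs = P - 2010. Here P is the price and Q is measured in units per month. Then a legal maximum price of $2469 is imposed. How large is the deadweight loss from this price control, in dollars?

2343961

Equilibrium: 5990 - P = P - 2010, so 8000 = 2P and P* = 4000, Q* = 1990.
The ceiling of 2469 is below the equilibrium price 4000, so it binds.
At P = 2469: Qd = 5990 - 2469 = 3521 and Qs = 2469 - 2010 = 459.
Quantity traded falls to 459. At Q = 459 the demand price is 5990 - 459 = 5531 and the supply price is 2010 + 459 = 2469.
Deadweight loss = ½ · (5531 - 2469) · (1990 - 459) = ½ · 3062 · 1531 = 2343961.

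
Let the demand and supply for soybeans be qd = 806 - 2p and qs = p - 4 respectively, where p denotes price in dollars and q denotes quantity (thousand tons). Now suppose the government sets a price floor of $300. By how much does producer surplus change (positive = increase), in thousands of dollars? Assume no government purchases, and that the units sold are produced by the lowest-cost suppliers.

Without the control the market clears where 806 - 2p = p - 4, i.e. p* = 270 and q* = 266.
Because the floor (300) lies above the market-clearing price, it is binding.
At p = 300: qd = 806 - 2·300 = 206 and qs = 300 - 4 = 296.
Producer surplus without the control is ½ · (270 - 4) · 266 = 35378.
With the floor, 206 units are sold at 300. The supply price at q = 206 is 210, so PS = ½ · [(300 - 4) + (300 - 210)] · 206 = 39758.
Change in producer surplus = 39758 - 35378 = 4380.

4380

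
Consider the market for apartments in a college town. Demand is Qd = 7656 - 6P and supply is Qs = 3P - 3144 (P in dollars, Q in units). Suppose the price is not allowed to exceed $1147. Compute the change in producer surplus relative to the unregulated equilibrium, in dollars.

-19954.5

Setting quantity demanded equal to quantity supplied, 7656 - 6P = 3P - 3144, gives P* = 1200 and Q* = 456.
Since 1147 < 1200, the ceiling is binding.
At P = 1147: Qd = 7656 - 6·1147 = 774 and Qs = 3·1147 - 3144 = 297.
Producer surplus without the control is ½ · (1200 - 1048) · 456 = 34656.
With the ceiling, producers sell 297 units at 1147, so PS = ½ · (1147 - 1048) · 297 = 14701.5.
Change in producer surplus = 14701.5 - 34656 = -19954.5.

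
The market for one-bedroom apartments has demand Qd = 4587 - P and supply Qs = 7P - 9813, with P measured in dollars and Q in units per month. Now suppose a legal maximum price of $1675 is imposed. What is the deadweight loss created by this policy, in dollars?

437500

Without the control the market clears where 4587 - P = 7P - 9813, i.e. P* = 1800 and Q* = 2787.
Since 1675 < 1800, the ceiling is binding.
At P = 1675: Qd = 4587 - 1675 = 2912 and Qs = 7·1675 - 9813 = 1912.
Quantity traded falls to 1912. At Q = 1912 the demand price is 4587 - 1912 = 2675 and the supply price is (9813 + 1912)/7 = 1675.
Deadweight loss = ½ · (2675 - 1675) · (2787 - 1912) = ½ · 1000 · 875 = 437500.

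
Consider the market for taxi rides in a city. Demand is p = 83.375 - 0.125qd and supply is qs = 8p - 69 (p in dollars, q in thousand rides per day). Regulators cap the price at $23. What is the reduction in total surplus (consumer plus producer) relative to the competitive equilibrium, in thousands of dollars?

4232

Rearranging demand gives qd = 667 - 8p. Equilibrium: 667 - 8p = 8p - 69, so 736 = 16p and p* = 46, q* = 299.
Since 23 < 46, the ceiling is binding.
At p = 23: qd = 667 - 8·23 = 483 and qs = 8·23 - 69 = 115.
Quantity traded falls to 115. At q = 115 the demand price is (667 - 115)/8 = 69 and the supply price is (69 + 115)/8 = 23.
Deadweight loss = ½ · (69 - 23) · (299 - 115) = ½ · 46 · 184 = 4232.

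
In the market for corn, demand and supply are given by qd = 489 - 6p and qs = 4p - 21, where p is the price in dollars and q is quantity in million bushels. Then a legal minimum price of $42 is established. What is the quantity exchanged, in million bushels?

Without the control the market clears where 489 - 6p = 4p - 21, i.e. p* = 51 and q* = 183.
Since 42 is below p* = 51, the floor does not bind and the free-market outcome prevails.

183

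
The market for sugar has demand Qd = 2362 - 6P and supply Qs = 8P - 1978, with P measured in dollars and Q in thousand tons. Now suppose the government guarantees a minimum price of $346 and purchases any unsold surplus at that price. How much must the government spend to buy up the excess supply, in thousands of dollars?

174384

Without the control the market clears where 2362 - 6P = 8P - 1978, i.e. P* = 310 and Q* = 502.
Since 346 > 310, the floor is binding.
At P = 346: Qd = 2362 - 6·346 = 286 and Qs = 8·346 - 1978 = 790.
Surplus = Qs - Qd = 504.
Government expenditure = surplus × support price = 504 × 346 = 174384.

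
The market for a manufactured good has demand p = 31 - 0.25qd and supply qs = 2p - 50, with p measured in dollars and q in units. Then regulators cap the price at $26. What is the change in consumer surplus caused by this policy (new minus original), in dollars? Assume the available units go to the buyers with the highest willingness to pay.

1.5

Rearranging demand gives qd = 124 - 4p. Equilibrium: 124 - 4p = 2p - 50, so 174 = 6p and p* = 29, q* = 8.
Because the ceiling (26) lies below the market-clearing price, it is binding.
At p = 26: qd = 124 - 4·26 = 20 and qs = 2·26 - 50 = 2.
Consumer surplus without the control is ½ · (31 - 29) · 8 = 8.
With the ceiling, 2 units are sold at 26 (assume they go to the highest-value buyers). The demand price at q = 2 is 30.5, so CS = ½ · [(31 - 26) + (30.5 - 26)] · 2 = 9.5.
Change in consumer surplus = 9.5 - 8 = 1.5.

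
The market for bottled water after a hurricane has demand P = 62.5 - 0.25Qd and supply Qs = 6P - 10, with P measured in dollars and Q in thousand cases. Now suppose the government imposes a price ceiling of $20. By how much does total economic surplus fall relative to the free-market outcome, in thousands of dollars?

Rearranging demand gives Qd = 250 - 4P. Setting quantity demanded equal to quantity supplied, 250 - 4P = 6P - 10, gives P* = 26 and Q* = 146.
Since 20 < 26, the ceiling is binding.
At P = 20: Qd = 250 - 4·20 = 170 and Qs = 6·20 - 10 = 110.
Quantity traded falls to 110. At Q = 110 the demand price is (250 - 110)/4 = 35 and the supply price is (10 + 110)/6 = 20.
Deadweight loss = ½ · (35 - 20) · (146 - 110) = ½ · 15 · 36 = 270.

270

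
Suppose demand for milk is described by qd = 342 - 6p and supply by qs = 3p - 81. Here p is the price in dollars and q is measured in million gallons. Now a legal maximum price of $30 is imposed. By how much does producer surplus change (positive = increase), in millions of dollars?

-586.5

Equilibrium: 342 - 6p = 3p - 81, so 423 = 9p and p* = 47, q* = 60.
Since 30 < 47, the ceiling is binding.
At p = 30: qd = 342 - 6·30 = 162 and qs = 3·30 - 81 = 9.
Producer surplus without the control is ½ · (47 - 27) · 60 = 600.
With the ceiling, producers sell 9 units at 30, so PS = ½ · (30 - 27) · 9 = 13.5.
Change in producer surplus = 13.5 - 600 = -586.5.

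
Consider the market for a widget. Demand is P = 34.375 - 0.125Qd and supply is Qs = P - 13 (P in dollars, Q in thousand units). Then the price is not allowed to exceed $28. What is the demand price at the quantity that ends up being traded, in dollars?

Rearranging demand gives Qd = 275 - 8P. Setting quantity demanded equal to quantity supplied, 275 - 8P = P - 13, gives P* = 32 and Q* = 19.
Since 28 < 32, the ceiling is binding.
At P = 28: Qd = 275 - 8·28 = 51 and Qs = 28 - 13 = 15.
Only 15 units reach the market. On the demand curve, the marginal buyer's willingness to pay at Q = 15 is (275 - 15)/8 = 32.5.

32.5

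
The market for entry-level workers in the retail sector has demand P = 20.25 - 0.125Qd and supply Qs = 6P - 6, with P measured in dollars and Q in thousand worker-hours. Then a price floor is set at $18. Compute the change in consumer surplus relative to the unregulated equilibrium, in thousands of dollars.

Rearranging demand gives Qd = 162 - 8P. Without the control the market clears where 162 - 8P = 6P - 6, i.e. P* = 12 and Q* = 66.
Because the floor (18) lies above the market-clearing price, it is binding.
At P = 18: Qd = 162 - 8·18 = 18 and Qs = 6·18 - 6 = 102.
Consumer surplus without the control is ½ · (20.25 - 12) · 66 = 272.25.
With the floor, consumers buy 18 units at 18, so CS = ½ · (20.25 - 18) · 18 = 20.25.
Change in consumer surplus = 20.25 - 272.25 = -252.

-252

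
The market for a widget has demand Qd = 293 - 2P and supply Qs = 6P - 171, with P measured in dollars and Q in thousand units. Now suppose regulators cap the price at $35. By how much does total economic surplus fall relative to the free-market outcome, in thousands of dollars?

In a free market, 293 - 2P = 6P - 171 gives the equilibrium P* = 58, Q* = 177.
Since 35 < 58, the ceiling is binding.
At P = 35: Qd = 293 - 2·35 = 223 and Qs = 6·35 - 171 = 39.
Quantity traded falls to 39. At Q = 39 the demand price is (293 - 39)/2 = 127 and the supply price is (171 + 39)/6 = 35.
Deadweight loss = ½ · (127 - 35) · (177 - 39) = ½ · 92 · 138 = 6348.

6348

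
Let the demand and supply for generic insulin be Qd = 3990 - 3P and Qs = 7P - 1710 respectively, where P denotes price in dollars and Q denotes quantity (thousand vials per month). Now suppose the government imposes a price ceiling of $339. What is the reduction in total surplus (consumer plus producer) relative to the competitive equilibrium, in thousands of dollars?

Equilibrium: 3990 - 3P = 7P - 1710, so 5700 = 10P and P* = 570, Q* = 2280.
Since 339 < 570, the ceiling is binding.
At P = 339: Qd = 3990 - 3·339 = 2973 and Qs = 7·339 - 1710 = 663.
Quantity traded falls to 663. At Q = 663 the demand price is (3990 - 663)/3 = 1109 and the supply price is (1710 + 663)/7 = 339.
Deadweight loss = ½ · (1109 - 339) · (2280 - 663) = ½ · 770 · 1617 = 622545.

622545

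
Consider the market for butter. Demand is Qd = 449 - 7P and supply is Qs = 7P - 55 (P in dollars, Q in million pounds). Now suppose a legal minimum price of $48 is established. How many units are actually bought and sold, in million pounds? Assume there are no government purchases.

Setting quantity demanded equal to quantity supplied, 449 - 7P = 7P - 55, gives P* = 36 and Q* = 197.
The floor of 48 is above the equilibrium price 36, so it binds.
At P = 48: Qd = 449 - 7·48 = 113 and Qs = 7·48 - 55 = 281.
The quantity actually transacted is the short side, demand: 113.

113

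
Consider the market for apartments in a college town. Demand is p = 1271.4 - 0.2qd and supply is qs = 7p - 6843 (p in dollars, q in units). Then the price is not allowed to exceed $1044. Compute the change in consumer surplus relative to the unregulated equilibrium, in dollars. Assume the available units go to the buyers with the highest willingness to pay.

10673.6

Rearranging demand gives qd = 6357 - 5p. Without the control the market clears where 6357 - 5p = 7p - 6843, i.e. p* = 1100 and q* = 857.
The ceiling of 1044 is below the equilibrium price 1100, so it binds.
At p = 1044: qd = 6357 - 5·1044 = 1137 and qs = 7·1044 - 6843 = 465.
Consumer surplus without the control is ½ · (1271.4 - 1100) · 857 = 73444.9.
With the ceiling, 465 units are sold at 1044 (assume they go to the highest-value buyers). The demand price at q = 465 is 1178.4, so CS = ½ · [(1271.4 - 1044) + (1178.4 - 1044)] · 465 = 84118.5.
Change in consumer surplus = 84118.5 - 73444.9 = 10673.6.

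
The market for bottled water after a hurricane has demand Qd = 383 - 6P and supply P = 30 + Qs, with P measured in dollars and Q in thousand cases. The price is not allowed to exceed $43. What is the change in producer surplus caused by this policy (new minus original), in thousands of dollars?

-336

Rearranging supply gives Qs = P - 30. Equilibrium: 383 - 6P = P - 30, so 413 = 7P and P* = 59, Q* = 29.
Since 43 < 59, the ceiling is binding.
At P = 43: Qd = 383 - 6·43 = 125 and Qs = 43 - 30 = 13.
Producer surplus without the control is ½ · (59 - 30) · 29 = 420.5.
With the ceiling, producers sell 13 units at 43, so PS = ½ · (43 - 30) · 13 = 84.5.
Change in producer surplus = 84.5 - 420.5 = -336.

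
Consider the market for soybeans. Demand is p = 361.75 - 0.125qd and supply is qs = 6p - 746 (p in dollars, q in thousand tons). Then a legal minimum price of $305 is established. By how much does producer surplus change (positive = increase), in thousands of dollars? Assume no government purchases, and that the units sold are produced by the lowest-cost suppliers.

9630

Rearranging demand gives qd = 2894 - 8p. In a free market, 2894 - 8p = 6p - 746 gives the equilibrium p* = 260, q* = 814.
The floor of 305 is above the equilibrium price 260, so it binds.
At p = 305: qd = 2894 - 8·305 = 454 and qs = 6·305 - 746 = 1084.
Producer surplus without the control is ½ · (260 - 373/3) · 814 = 165649/3.
With the floor, 454 units are sold at 305. The supply price at q = 454 is 200, so PS = ½ · [(305 - 373/3) + (305 - 200)] · 454 = 194539/3.
Change in producer surplus = 194539/3 - 165649/3 = 9630.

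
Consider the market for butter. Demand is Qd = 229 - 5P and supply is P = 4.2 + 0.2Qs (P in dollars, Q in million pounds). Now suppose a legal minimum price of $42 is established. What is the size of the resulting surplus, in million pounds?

170

Rearranging supply gives Qs = 5P - 21. Setting quantity demanded equal to quantity supplied, 229 - 5P = 5P - 21, gives P* = 25 and Q* = 104.
Because the floor (42) lies above the market-clearing price, it is binding.
At P = 42: Qd = 229 - 5·42 = 19 and Qs = 5·42 - 21 = 189.
Surplus = Qs - Qd = 189 - 19 = 170.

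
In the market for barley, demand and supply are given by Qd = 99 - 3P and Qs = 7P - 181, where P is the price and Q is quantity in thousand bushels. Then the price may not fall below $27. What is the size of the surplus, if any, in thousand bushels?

In a free market, 99 - 3P = 7P - 181 gives the equilibrium P* = 28, Q* = 15.
Since 27 is below P* = 28, the floor does not bind and the free-market outcome prevails.
Since the control does not bind, there is no surplus.

0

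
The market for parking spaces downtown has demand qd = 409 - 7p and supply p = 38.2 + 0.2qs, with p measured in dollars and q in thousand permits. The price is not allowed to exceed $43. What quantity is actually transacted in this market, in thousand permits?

Rearranging supply gives qs = 5p - 191. In a free market, 409 - 7p = 5p - 191 gives the equilibrium p* = 50, q* = 59.
Since 43 < 50, the ceiling is binding.
At p = 43: qd = 409 - 7·43 = 108 and qs = 5·43 - 191 = 24.
The quantity actually transacted is the short side, supply: 24.

24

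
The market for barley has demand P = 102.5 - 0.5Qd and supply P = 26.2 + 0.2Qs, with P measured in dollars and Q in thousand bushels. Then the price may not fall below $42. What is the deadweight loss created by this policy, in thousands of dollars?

Rearranging demand gives Qd = 205 - 2P; rearranging supply gives Qs = 5P - 131. In a free market, 205 - 2P = 5P - 131 gives the equilibrium P* = 48, Q* = 109.
Since 42 is below P* = 48, the floor does not bind and the free-market outcome prevails.
Since the control does not bind, no trades are prevented and deadweight loss is zero.

0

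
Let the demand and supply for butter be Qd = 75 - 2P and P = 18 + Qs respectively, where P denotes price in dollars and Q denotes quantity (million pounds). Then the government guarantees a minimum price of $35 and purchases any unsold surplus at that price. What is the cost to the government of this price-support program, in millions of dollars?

Rearranging supply gives Qs = P - 18. Equilibrium: 75 - 2P = P - 18, so 93 = 3P and P* = 31, Q* = 13.
Since 35 > 31, the floor is binding.
At P = 35: Qd = 75 - 2·35 = 5 and Qs = 35 - 18 = 17.
Surplus = Qs - Qd = 12.
Government expenditure = surplus × support price = 12 × 35 = 420.

420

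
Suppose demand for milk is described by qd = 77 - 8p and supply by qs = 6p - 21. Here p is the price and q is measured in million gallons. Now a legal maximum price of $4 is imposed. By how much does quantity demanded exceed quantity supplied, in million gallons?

42

Equilibrium: 77 - 8p = 6p - 21, so 98 = 14p and p* = 7, q* = 21.
Because the ceiling (4) lies below the market-clearing price, it is binding.
At p = 4: qd = 77 - 8·4 = 45 and qs = 6·4 - 21 = 3.
Shortage = qd - qs = 45 - 3 = 42.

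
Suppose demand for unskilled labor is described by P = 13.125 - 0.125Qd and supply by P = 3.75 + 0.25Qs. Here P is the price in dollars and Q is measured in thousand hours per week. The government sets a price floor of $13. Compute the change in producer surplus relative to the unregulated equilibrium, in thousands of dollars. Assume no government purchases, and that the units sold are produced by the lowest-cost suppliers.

-69

Rearranging demand gives Qd = 105 - 8P; rearranging supply gives Qs = 4P - 15. Without the control the market clears where 105 - 8P = 4P - 15, i.e. P* = 10 and Q* = 25.
Because the floor (13) lies above the market-clearing price, it is binding.
At P = 13: Qd = 105 - 8·13 = 1 and Qs = 4·13 - 15 = 37.
Producer surplus without the control is ½ · (10 - 3.75) · 25 = 78.125.
With the floor, 1 units are sold at 13. The supply price at Q = 1 is 4, so PS = ½ · [(13 - 3.75) + (13 - 4)] · 1 = 9.125.
Change in producer surplus = 9.125 - 78.125 = -69.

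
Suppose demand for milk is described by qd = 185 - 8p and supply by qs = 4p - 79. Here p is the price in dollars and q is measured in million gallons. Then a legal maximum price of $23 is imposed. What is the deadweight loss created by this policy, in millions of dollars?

0

Equilibrium: 185 - 8p = 4p - 79, so 264 = 12p and p* = 22, q* = 9.
The ceiling of 23 is above the equilibrium price 22, so it is not binding; the market clears at p* = 22, q* = 9.
Since the control does not bind, no trades are prevented and deadweight loss is zero.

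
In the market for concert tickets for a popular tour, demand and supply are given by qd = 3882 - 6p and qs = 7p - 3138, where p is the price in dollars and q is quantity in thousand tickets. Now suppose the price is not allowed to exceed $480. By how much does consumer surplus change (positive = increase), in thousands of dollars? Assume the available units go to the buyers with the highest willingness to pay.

-1380

Without the control the market clears where 3882 - 6p = 7p - 3138, i.e. p* = 540 and q* = 642.
The ceiling of 480 is below the equilibrium price 540, so it binds.
At p = 480: qd = 3882 - 6·480 = 1002 and qs = 7·480 - 3138 = 222.
Consumer surplus without the control is ½ · (647 - 540) · 642 = 34347.
With the ceiling, 222 units are sold at 480 (assume they go to the highest-value buyers). The demand price at q = 222 is 610, so CS = ½ · [(647 - 480) + (610 - 480)] · 222 = 32967.
Change in consumer surplus = 32967 - 34347 = -1380.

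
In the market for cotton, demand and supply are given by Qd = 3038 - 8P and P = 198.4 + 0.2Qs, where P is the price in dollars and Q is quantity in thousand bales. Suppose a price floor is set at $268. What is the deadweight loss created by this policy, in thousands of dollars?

0

Rearranging supply gives Qs = 5P - 992. Without the control the market clears where 3038 - 8P = 5P - 992, i.e. P* = 310 and Q* = 558.
Since 268 is below P* = 310, the floor does not bind and the free-market outcome prevails.
Since the control does not bind, no trades are prevented and deadweight loss is zero.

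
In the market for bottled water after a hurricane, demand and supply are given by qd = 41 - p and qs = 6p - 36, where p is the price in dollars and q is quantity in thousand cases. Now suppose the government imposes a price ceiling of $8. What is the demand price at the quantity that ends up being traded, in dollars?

Setting quantity demanded equal to quantity supplied, 41 - p = 6p - 36, gives p* = 11 and q* = 30.
Because the ceiling (8) lies below the market-clearing price, it is binding.
At p = 8: qd = 41 - 8 = 33 and qs = 6·8 - 36 = 12.
Only 12 units reach the market. On the demand curve, the marginal buyer's willingness to pay at q = 12 is (41 - 12) = 29.

29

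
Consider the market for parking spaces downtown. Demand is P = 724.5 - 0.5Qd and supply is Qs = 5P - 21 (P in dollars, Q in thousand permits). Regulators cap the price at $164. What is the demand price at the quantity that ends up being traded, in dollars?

325

Rearranging demand gives Qd = 1449 - 2P. Without the control the market clears where 1449 - 2P = 5P - 21, i.e. P* = 210 and Q* = 1029.
The ceiling of 164 is below the equilibrium price 210, so it binds.
At P = 164: Qd = 1449 - 2·164 = 1121 and Qs = 5·164 - 21 = 799.
Only 799 units reach the market. On the demand curve, the marginal buyer's willingness to pay at Q = 799 is (1449 - 799)/2 = 325.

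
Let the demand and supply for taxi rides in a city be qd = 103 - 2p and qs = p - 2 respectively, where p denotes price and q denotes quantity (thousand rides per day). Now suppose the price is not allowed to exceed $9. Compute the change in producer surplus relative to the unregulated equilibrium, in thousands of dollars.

Equilibrium: 103 - 2p = p - 2, so 105 = 3p and p* = 35, q* = 33.
Because the ceiling (9) lies below the market-clearing price, it is binding.
At p = 9: qd = 103 - 2·9 = 85 and qs = 9 - 2 = 7.
Producer surplus without the control is ½ · (35 - 2) · 33 = 544.5.
With the ceiling, producers sell 7 units at 9, so PS = ½ · (9 - 2) · 7 = 24.5.
Change in producer surplus = 24.5 - 544.5 = -520.

-520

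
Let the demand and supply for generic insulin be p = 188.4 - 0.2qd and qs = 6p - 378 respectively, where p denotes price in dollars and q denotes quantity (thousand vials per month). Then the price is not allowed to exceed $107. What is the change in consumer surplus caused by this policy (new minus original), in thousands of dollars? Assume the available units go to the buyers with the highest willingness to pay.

2823.6

Rearranging demand gives qd = 942 - 5p. Setting quantity demanded equal to quantity supplied, 942 - 5p = 6p - 378, gives p* = 120 and q* = 342.
The ceiling of 107 is below the equilibrium price 120, so it binds.
At p = 107: qd = 942 - 5·107 = 407 and qs = 6·107 - 378 = 264.
Consumer surplus without the control is ½ · (188.4 - 120) · 342 = 11696.4.
With the ceiling, 264 units are sold at 107 (assume they go to the highest-value buyers). The demand price at q = 264 is 135.6, so CS = ½ · [(188.4 - 107) + (135.6 - 107)] · 264 = 14520.
Change in consumer surplus = 14520 - 11696.4 = 2823.6.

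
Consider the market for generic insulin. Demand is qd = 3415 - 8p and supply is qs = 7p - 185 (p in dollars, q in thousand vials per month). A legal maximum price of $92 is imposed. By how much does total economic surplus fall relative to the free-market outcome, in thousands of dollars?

143745

In a free market, 3415 - 8p = 7p - 185 gives the equilibrium p* = 240, q* = 1495.
The ceiling of 92 is below the equilibrium price 240, so it binds.
At p = 92: qd = 3415 - 8·92 = 2679 and qs = 7·92 - 185 = 459.
Quantity traded falls to 459. At q = 459 the demand price is (3415 - 459)/8 = 369.5 and the supply price is (185 + 459)/7 = 92.
Deadweight loss = ½ · (369.5 - 92) · (1495 - 459) = ½ · 277.5 · 1036 = 143745.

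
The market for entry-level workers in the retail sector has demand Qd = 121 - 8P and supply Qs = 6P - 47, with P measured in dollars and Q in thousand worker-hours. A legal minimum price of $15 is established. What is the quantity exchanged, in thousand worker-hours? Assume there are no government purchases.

Equilibrium: 121 - 8P = 6P - 47, so 168 = 14P and P* = 12, Q* = 25.
Since 15 > 12, the floor is binding.
At P = 15: Qd = 121 - 8·15 = 1 and Qs = 6·15 - 47 = 43.
The quantity actually transacted is the short side, demand: 1.

1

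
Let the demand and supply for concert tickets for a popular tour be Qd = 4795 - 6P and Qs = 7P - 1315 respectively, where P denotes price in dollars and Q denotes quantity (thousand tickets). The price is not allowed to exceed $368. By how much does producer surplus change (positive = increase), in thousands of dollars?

In a free market, 4795 - 6P = 7P - 1315 gives the equilibrium P* = 470, Q* = 1975.
Because the ceiling (368) lies below the market-clearing price, it is binding.
At P = 368: Qd = 4795 - 6·368 = 2587 and Qs = 7·368 - 1315 = 1261.
Producer surplus without the control is ½ · (470 - 1315/7) · 1975 = 3900625/14.
With the ceiling, producers sell 1261 units at 368, so PS = ½ · (368 - 1315/7) · 1261 = 1590121/14.
Change in producer surplus = 1590121/14 - 3900625/14 = -165036.

-165036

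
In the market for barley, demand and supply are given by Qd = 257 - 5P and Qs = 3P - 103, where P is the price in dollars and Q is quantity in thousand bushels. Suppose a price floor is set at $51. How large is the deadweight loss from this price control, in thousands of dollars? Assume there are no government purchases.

Setting quantity demanded equal to quantity supplied, 257 - 5P = 3P - 103, gives P* = 45 and Q* = 32.
Since 51 > 45, the floor is binding.
At P = 51: Qd = 257 - 5·51 = 2 and Qs = 3·51 - 103 = 50.
Quantity traded falls to 2. At Q = 2 the demand price is (257 - 2)/5 = 51 and the supply price is (103 + 2)/3 = 35.
Deadweight loss = ½ · (51 - 35) · (32 - 2) = ½ · 16 · 30 = 240.

240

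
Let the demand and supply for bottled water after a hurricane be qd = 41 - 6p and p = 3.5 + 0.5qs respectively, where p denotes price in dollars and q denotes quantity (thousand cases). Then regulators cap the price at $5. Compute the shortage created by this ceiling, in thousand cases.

8

Rearranging supply gives qs = 2p - 7. Without the control the market clears where 41 - 6p = 2p - 7, i.e. p* = 6 and q* = 5.
The ceiling of 5 is below the equilibrium price 6, so it binds.
At p = 5: qd = 41 - 6·5 = 11 and qs = 2·5 - 7 = 3.
Shortage = qd - qs = 11 - 3 = 8.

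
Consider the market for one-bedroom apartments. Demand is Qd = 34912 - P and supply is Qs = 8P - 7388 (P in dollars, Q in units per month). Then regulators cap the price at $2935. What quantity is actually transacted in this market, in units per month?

16092

Setting quantity demanded equal to quantity supplied, 34912 - P = 8P - 7388, gives P* = 4700 and Q* = 30212.
The ceiling of 2935 is below the equilibrium price 4700, so it binds.
At P = 2935: Qd = 34912 - 2935 = 31977 and Qs = 8·2935 - 7388 = 16092.
The quantity actually transacted is the short side, supply: 16092.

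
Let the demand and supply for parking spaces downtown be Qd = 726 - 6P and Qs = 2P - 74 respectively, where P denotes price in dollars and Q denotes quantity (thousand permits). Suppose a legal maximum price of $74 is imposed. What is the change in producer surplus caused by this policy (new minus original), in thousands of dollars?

Setting quantity demanded equal to quantity supplied, 726 - 6P = 2P - 74, gives P* = 100 and Q* = 126.
Because the ceiling (74) lies below the market-clearing price, it is binding.
At P = 74: Qd = 726 - 6·74 = 282 and Qs = 2·74 - 74 = 74.
Producer surplus without the control is ½ · (100 - 37) · 126 = 3969.
With the ceiling, producers sell 74 units at 74, so PS = ½ · (74 - 37) · 74 = 1369.
Change in producer surplus = 1369 - 3969 = -2600.

-2600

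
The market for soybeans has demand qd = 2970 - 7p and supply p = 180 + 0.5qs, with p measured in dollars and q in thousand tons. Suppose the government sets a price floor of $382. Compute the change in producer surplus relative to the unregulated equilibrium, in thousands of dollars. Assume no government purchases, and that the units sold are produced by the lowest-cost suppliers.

1788

Rearranging supply gives qs = 2p - 360. Equilibrium: 2970 - 7p = 2p - 360, so 3330 = 9p and p* = 370, q* = 380.
The floor of 382 is above the equilibrium price 370, so it binds.
At p = 382: qd = 2970 - 7·382 = 296 and qs = 2·382 - 360 = 404.
Producer surplus without the control is ½ · (370 - 180) · 380 = 36100.
With the floor, 296 units are sold at 382. The supply price at q = 296 is 328, so PS = ½ · [(382 - 180) + (382 - 328)] · 296 = 37888.
Change in producer surplus = 37888 - 36100 = 1788.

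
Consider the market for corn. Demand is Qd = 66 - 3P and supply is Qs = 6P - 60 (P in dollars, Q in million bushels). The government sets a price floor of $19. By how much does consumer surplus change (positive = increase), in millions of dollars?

Without the control the market clears where 66 - 3P = 6P - 60, i.e. P* = 14 and Q* = 24.
Since 19 > 14, the floor is binding.
At P = 19: Qd = 66 - 3·19 = 9 and Qs = 6·19 - 60 = 54.
Consumer surplus without the control is ½ · (22 - 14) · 24 = 96.
With the floor, consumers buy 9 units at 19, so CS = ½ · (22 - 19) · 9 = 13.5.
Change in consumer surplus = 13.5 - 96 = -82.5.

-82.5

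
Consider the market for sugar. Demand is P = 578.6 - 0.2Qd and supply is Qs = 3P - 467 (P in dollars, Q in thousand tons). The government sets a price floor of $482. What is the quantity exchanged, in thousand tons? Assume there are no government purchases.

483

Rearranging demand gives Qd = 2893 - 5P. Without the control the market clears where 2893 - 5P = 3P - 467, i.e. P* = 420 and Q* = 793.
The floor of 482 is above the equilibrium price 420, so it binds.
At P = 482: Qd = 2893 - 5·482 = 483 and Qs = 3·482 - 467 = 979.
The quantity actually transacted is the short side, demand: 483.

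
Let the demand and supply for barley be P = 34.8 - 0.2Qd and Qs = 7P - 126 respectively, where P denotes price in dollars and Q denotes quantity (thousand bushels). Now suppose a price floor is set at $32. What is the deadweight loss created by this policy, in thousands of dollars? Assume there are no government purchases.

Rearranging demand gives Qd = 174 - 5P. Setting quantity demanded equal to quantity supplied, 174 - 5P = 7P - 126, gives P* = 25 and Q* = 49.
Because the floor (32) lies above the market-clearing price, it is binding.
At P = 32: Qd = 174 - 5·32 = 14 and Qs = 7·32 - 126 = 98.
Quantity traded falls to 14. At Q = 14 the demand price is (174 - 14)/5 = 32 and the supply price is (126 + 14)/7 = 20.
Deadweight loss = ½ · (32 - 20) · (49 - 14) = ½ · 12 · 35 = 210.

210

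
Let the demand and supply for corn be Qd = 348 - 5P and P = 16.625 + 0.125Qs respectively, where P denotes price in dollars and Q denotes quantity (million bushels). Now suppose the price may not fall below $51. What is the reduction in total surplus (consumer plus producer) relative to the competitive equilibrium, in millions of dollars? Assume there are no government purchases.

Rearranging supply gives Qs = 8P - 133. Equilibrium: 348 - 5P = 8P - 133, so 481 = 13P and P* = 37, Q* = 163.
Since 51 > 37, the floor is binding.
At P = 51: Qd = 348 - 5·51 = 93 and Qs = 8·51 - 133 = 275.
Quantity traded falls to 93. At Q = 93 the demand price is (348 - 93)/5 = 51 and the supply price is (133 + 93)/8 = 28.25.
Deadweight loss = ½ · (51 - 28.25) · (163 - 93) = ½ · 22.75 · 70 = 796.25.

796.25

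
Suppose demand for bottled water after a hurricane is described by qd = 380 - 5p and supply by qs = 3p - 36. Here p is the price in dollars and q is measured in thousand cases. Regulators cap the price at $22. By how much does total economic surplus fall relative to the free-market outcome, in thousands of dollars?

Without the control the market clears where 380 - 5p = 3p - 36, i.e. p* = 52 and q* = 120.
Since 22 < 52, the ceiling is binding.
At p = 22: qd = 380 - 5·22 = 270 and qs = 3·22 - 36 = 30.
Quantity traded falls to 30. At q = 30 the demand price is (380 - 30)/5 = 70 and the supply price is (36 + 30)/3 = 22.
Deadweight loss = ½ · (70 - 22) · (120 - 30) = ½ · 48 · 90 = 2160.

2160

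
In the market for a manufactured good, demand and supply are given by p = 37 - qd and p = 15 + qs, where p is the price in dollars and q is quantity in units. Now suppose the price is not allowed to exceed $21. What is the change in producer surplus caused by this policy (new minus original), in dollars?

Rearranging demand gives qd = 37 - p; rearranging supply gives qs = p - 15. Without the control the market clears where 37 - p = p - 15, i.e. p* = 26 and q* = 11.
Because the ceiling (21) lies below the market-clearing price, it is binding.
At p = 21: qd = 37 - 21 = 16 and qs = 21 - 15 = 6.
Producer surplus without the control is ½ · (26 - 15) · 11 = 60.5.
With the ceiling, producers sell 6 units at 21, so PS = ½ · (21 - 15) · 6 = 18.
Change in producer surplus = 18 - 60.5 = -42.5.

-42.5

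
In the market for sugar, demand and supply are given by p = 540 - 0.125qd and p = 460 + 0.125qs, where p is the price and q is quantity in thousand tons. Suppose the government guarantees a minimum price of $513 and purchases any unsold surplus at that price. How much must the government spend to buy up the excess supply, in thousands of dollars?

Rearranging demand gives qd = 4320 - 8p; rearranging supply gives qs = 8p - 3680. Without the control the market clears where 4320 - 8p = 8p - 3680, i.e. p* = 500 and q* = 320.
Because the floor (513) lies above the market-clearing price, it is binding.
At p = 513: qd = 4320 - 8·513 = 216 and qs = 8·513 - 3680 = 424.
Surplus = qs - qd = 208.
Government expenditure = surplus × support price = 208 × 513 = 106704.

106704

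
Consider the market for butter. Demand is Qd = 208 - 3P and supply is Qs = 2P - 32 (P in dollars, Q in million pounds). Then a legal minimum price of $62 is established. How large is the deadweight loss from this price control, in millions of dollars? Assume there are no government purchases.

Setting quantity demanded equal to quantity supplied, 208 - 3P = 2P - 32, gives P* = 48 and Q* = 64.
Since 62 > 48, the floor is binding.
At P = 62: Qd = 208 - 3·62 = 22 and Qs = 2·62 - 32 = 92.
Quantity traded falls to 22. At Q = 22 the demand price is (208 - 22)/3 = 62 and the supply price is (32 + 22)/2 = 27.
Deadweight loss = ½ · (62 - 27) · (64 - 22) = ½ · 35 · 42 = 735.

735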